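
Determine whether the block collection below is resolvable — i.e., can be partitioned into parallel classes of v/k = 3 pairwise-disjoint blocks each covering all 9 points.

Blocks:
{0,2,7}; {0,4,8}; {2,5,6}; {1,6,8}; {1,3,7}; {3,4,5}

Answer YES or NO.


v = 9, block size k = 3, number of blocks = 6.
For resolvability, blocks must partition into parallel classes of size v/k = 3.
Total blocks must therefore be a multiple of 3: 6 = 3·2 + 0 ⇒ divisible ✓.
Greedy packing gives 2 candidate class(es). Each should be a full parallel class (size 3, covers all 9 points).
  Class 1 (3 blocks): {0,2,7}; {1,6,8}; {3,4,5}. Points covered: [0, 1, 2, 3, 4, 5, 6, 7, 8].
  Class 2 (3 blocks): {0,4,8}; {2,5,6}; {1,3,7}. Points covered: [0, 1, 2, 3, 4, 5, 6, 7, 8].
All classes full (size 3)? YES. All classes cover every point? YES.
Resolvable? YES.

YES


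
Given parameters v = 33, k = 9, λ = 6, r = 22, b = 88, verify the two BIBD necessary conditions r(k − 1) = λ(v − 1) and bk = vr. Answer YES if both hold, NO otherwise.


Condition (i): r(k − 1) = 22·8 = 176; λ(v − 1) = 6·32 = 192. Match? NO.
Condition (ii): bk = 88·9 = 792; vr = 33·22 = 726. Match? NO.
Both conditions hold? NO.

NO


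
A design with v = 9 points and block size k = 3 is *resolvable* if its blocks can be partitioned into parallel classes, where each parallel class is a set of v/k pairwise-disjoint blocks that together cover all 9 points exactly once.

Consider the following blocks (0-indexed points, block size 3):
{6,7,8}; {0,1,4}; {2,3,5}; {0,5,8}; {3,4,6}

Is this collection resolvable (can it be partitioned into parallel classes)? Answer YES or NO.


v = 9, block size k = 3, number of blocks = 5.
For resolvability, blocks must partition into parallel classes of size v/k = 3.
Total blocks must therefore be a multiple of 3: 5 = 3·1 + 2 ⇒ not divisible ✗.
Resolvable? NO.

NO


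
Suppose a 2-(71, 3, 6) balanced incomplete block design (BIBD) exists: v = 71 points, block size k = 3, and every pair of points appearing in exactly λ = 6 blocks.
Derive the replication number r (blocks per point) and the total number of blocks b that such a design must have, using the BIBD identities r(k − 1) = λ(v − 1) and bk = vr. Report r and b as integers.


Any 2-(v, k, λ) BIBD satisfies two necessary conditions:
  (i)  Each point sits in r blocks, and counting incidences through any fixed point gives r(k − 1) = λ(v − 1), so r = λ(v − 1)/(k − 1).
  (ii) Total incidences bk = vr, so b = vr/k.
Step 1: r = λ(v − 1)/(k − 1) = 6·(71 − 1)/(3 − 1) = 6·70/2 = 420/2 = 210.
Step 2: b = vr/k = 71·210/3 = 14910/3 = 4970.
Check integrality: r = 210 ∈ Z ✓, b = 4970 ∈ Z ✓.
(These identities are necessary conditions: they determine r and b for any design with these parameters, but do not by themselves prove that one exists.)

r = 210, b = 4970.


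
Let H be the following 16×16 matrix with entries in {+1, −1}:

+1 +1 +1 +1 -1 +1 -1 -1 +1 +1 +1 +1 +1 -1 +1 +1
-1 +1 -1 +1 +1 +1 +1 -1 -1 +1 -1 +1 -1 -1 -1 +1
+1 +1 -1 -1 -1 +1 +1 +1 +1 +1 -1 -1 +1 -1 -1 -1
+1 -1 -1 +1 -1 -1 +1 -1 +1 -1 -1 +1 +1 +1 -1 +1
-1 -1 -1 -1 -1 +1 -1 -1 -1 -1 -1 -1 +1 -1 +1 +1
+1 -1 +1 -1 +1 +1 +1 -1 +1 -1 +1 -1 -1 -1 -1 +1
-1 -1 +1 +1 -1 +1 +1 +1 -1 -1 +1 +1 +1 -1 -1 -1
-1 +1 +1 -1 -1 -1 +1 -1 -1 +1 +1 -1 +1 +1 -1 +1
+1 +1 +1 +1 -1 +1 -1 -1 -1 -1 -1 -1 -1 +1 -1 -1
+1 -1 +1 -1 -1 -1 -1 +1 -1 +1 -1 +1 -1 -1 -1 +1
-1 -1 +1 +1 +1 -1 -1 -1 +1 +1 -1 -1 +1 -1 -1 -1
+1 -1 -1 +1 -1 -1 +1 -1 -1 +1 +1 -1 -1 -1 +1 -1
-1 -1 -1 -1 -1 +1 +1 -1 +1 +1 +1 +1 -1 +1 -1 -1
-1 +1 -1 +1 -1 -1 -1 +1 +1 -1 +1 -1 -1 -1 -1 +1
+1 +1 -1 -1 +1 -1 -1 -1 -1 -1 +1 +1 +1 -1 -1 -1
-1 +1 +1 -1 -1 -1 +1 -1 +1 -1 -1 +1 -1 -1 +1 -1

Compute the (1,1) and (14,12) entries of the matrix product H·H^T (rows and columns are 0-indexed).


Row 1 of H: [-1, 1, -1, 1, 1, 1, 1, -1, -1, 1, -1, 1, -1, -1, -1, 1].
Row 12 of H: [-1, -1, -1, -1, -1, 1, 1, -1, 1, 1, 1, 1, -1, 1, -1, -1].
Row 14 of H: [1, 1, -1, -1, 1, -1, -1, -1, -1, -1, 1, 1, 1, -1, -1, -1].
(H·H^T)[1][1] = Σ_j H[1][j]·H[1][j] = (-1)² + (1)² + (-1)² + (1)² + (1)² + (1)² + (1)² + (-1)² + (-1)² + (1)² + (-1)² + (1)² + (-1)² + (-1)² + (-1)² + (1)² = 1 + 1 + 1 + 1 + 1 + 1 + 1 + 1 + 1 + 1 + 1 + 1 + 1 + 1 + 1 + 1 = 16.
(H·H^T)[14][12] = Σ_j H[14][j]·H[12][j] = (1)·(-1) + (1)·(-1) + (-1)·(-1) + (-1)·(-1) + (1)·(-1) + (-1)·(1) + (-1)·(1) + (-1)·(-1) + (-1)·(1) + (-1)·(1) + (1)·(1) + (1)·(1) + (1)·(-1) + (-1)·(1) + (-1)·(-1) + (-1)·(-1) = -1 + -1 + 1 + 1 + -1 + -1 + -1 + 1 + -1 + -1 + 1 + 1 + -1 + -1 + 1 + 1 = -2.
Rows 14 and 12 are not orthogonal (dot product = -2 ≠ 0), so H is not a Hadamard matrix.

(1,1) entry = 16; (14,12) entry = -2.


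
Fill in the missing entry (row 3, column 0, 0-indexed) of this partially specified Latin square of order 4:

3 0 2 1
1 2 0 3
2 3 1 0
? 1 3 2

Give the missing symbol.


Row 3 contains symbols [1, 2, 3] — missing [0].
Column 0 contains symbols [1, 2, 3] — missing [0].
The missing symbol must appear in both missing sets; intersection = [0].
Therefore the hidden value is 0.

Missing value = 0.


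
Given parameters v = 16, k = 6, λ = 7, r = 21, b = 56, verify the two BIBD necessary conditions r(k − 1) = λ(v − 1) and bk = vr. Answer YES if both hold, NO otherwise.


Condition (i): r(k − 1) = 21·5 = 105; λ(v − 1) = 7·15 = 105. Match? YES.
Condition (ii): bk = 56·6 = 336; vr = 16·21 = 336. Match? YES.
Both conditions hold? YES.

YES


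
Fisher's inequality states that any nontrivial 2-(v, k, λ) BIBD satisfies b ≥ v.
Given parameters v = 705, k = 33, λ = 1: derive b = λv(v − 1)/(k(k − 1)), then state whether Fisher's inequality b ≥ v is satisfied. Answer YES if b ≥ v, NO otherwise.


r = λ(v − 1)/(k − 1) = 1·704/32 = 22.
b = vr/k = 705·22/33 = 470.
Fisher's inequality: b ≥ v ⇔ 470 ≥ 705? NO.

NO


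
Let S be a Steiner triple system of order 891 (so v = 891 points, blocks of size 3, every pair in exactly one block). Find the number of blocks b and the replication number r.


An STS(v) is a 2-(v, 3, 1) BIBD: block size k = 3, λ = 1.
Replication: r(k − 1) = λ(v − 1) ⇒ r·2 = 891 − 1 = 890 ⇒ r = 445.
Block count: bk = vr ⇒ b·3 = 891·445 = 396495 ⇒ b = 132165.

r = 445, b = 132165.


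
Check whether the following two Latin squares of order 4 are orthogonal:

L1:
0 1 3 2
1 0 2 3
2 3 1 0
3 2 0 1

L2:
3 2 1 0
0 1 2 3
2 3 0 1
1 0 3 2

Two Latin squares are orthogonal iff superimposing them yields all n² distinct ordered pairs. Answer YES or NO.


Form the n² = 16 superimposed pairs (L1[i][j], L2[i][j]), row by row (rows and columns indexed from 0):
row 0: (0,3) (1,2) (3,1) (2,0)
row 1: (1,0) (0,1) (2,2) (3,3)
row 2: (2,2) (3,3) (1,0) (0,1)
row 3: (3,1) (2,0) (0,3) (1,2)
Orthogonality requires all 16 pairs distinct.
But the pair (2,2) repeats: cell (1,2) has L1 = 2, L2 = 2, and cell (2,0) has L1 = 2, L2 = 2.
A repeated pair means some other pair never occurs (only 8 distinct pairs out of 16), so the squares are not orthogonal.
Conclusion: NO.

NO


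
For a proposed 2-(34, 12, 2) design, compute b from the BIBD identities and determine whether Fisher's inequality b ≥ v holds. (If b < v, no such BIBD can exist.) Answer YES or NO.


r = λ(v − 1)/(k − 1) = 2·33/11 = 6.
b = vr/k = 34·6/12 = 17.
Fisher's inequality: b ≥ v ⇔ 17 ≥ 34? NO.

NO


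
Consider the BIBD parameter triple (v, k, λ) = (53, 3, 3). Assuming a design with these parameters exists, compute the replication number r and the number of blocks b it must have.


Any 2-(v, k, λ) BIBD satisfies two necessary conditions:
  (i)  Each point sits in r blocks, and counting incidences through any fixed point gives r(k − 1) = λ(v − 1), so r = λ(v − 1)/(k − 1).
  (ii) Total incidences bk = vr, so b = vr/k.
Step 1: r = λ(v − 1)/(k − 1) = 3·(53 − 1)/(3 − 1) = 3·52/2 = 156/2 = 78.
Step 2: b = vr/k = 53·78/3 = 4134/3 = 1378.
Check integrality: r = 78 ∈ Z ✓, b = 1378 ∈ Z ✓.
(These identities are necessary conditions: they determine r and b for any design with these parameters, but do not by themselves prove that one exists.)

r = 78, b = 1378.


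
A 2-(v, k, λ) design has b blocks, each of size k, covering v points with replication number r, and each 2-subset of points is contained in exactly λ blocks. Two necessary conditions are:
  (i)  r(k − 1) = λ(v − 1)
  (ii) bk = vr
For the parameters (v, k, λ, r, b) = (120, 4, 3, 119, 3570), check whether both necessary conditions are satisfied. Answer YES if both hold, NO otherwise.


Condition (i): r(k − 1) = 119·3 = 357; λ(v − 1) = 3·119 = 357. Match? YES.
Condition (ii): bk = 3570·4 = 14280; vr = 120·119 = 14280. Match? YES.
Both conditions hold? YES.

YES


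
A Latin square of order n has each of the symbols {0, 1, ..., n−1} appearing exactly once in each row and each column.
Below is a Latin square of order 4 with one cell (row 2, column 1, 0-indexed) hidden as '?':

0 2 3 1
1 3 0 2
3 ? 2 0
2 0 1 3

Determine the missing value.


Row 2 contains symbols [0, 2, 3] — missing [1].
Column 1 contains symbols [0, 2, 3] — missing [1].
The missing symbol must appear in both missing sets; intersection = [1].
Therefore the hidden value is 1.

Missing value = 1.


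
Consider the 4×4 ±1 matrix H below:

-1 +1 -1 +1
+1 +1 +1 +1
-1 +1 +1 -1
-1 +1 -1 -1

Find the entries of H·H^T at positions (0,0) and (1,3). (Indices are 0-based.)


Row 0 of H: [-1, 1, -1, 1].
Row 1 of H: [1, 1, 1, 1].
Row 3 of H: [-1, 1, -1, -1].
(H·H^T)[0][0] = Σ_j H[0][j]·H[0][j] = (-1)² + (1)² + (-1)² + (1)² = 1 + 1 + 1 + 1 = 4.
(H·H^T)[1][3] = Σ_j H[1][j]·H[3][j] = (1)·(-1) + (1)·(1) + (1)·(-1) + (1)·(-1) = -1 + 1 + -1 + -1 = -2.
Rows 1 and 3 are not orthogonal (dot product = -2 ≠ 0), so H is not a Hadamard matrix.

(0,0) entry = 4; (1,3) entry = -2.


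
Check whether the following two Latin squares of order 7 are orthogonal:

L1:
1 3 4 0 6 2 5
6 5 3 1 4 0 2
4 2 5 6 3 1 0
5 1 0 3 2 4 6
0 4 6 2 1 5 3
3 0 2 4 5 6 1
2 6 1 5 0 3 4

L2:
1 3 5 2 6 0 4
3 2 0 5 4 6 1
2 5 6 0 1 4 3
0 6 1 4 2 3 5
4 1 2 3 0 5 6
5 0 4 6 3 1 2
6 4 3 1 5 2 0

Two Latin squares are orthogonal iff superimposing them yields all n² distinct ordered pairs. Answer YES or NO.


Form the n² = 49 superimposed pairs (L1[i][j], L2[i][j]), row by row (rows and columns indexed from 0):
row 0: (1,1) (3,3) (4,5) (0,2) (6,6) (2,0) (5,4)
row 1: (6,3) (5,2) (3,0) (1,5) (4,4) (0,6) (2,1)
row 2: (4,2) (2,5) (5,6) (6,0) (3,1) (1,4) (0,3)
row 3: (5,0) (1,6) (0,1) (3,4) (2,2) (4,3) (6,5)
row 4: (0,4) (4,1) (6,2) (2,3) (1,0) (5,5) (3,6)
row 5: (3,5) (0,0) (2,4) (4,6) (5,3) (6,1) (1,2)
row 6: (2,6) (6,4) (1,3) (5,1) (0,5) (3,2) (4,0)
Orthogonality requires all 49 pairs distinct.
Check by first coordinate: for each symbol s of L1, list the L2 entries in the n cells where L1 = s; they must all differ.
  L1 = 0: L2 entries (in reading order) 2, 6, 3, 1, 4, 0, 5 — all 7 distinct ✓
  L1 = 1: L2 entries (in reading order) 1, 5, 4, 6, 0, 2, 3 — all 7 distinct ✓
  L1 = 2: L2 entries (in reading order) 0, 1, 5, 2, 3, 4, 6 — all 7 distinct ✓
  L1 = 3: L2 entries (in reading order) 3, 0, 1, 4, 6, 5, 2 — all 7 distinct ✓
  L1 = 4: L2 entries (in reading order) 5, 4, 2, 3, 1, 6, 0 — all 7 distinct ✓
  L1 = 5: L2 entries (in reading order) 4, 2, 6, 0, 5, 3, 1 — all 7 distinct ✓
  L1 = 6: L2 entries (in reading order) 6, 3, 0, 5, 2, 1, 4 — all 7 distinct ✓
Every symbol of L1 meets every symbol of L2 exactly once, so all 49 pairs are distinct (49 of 49).
Conclusion: YES.

YES


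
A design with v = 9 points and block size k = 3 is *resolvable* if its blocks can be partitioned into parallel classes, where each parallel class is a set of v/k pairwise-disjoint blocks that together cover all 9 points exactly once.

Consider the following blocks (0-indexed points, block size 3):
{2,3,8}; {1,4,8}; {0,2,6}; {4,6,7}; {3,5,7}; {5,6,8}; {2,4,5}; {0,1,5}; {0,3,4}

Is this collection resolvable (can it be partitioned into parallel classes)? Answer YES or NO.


v = 9, block size k = 3, number of blocks = 9.
For resolvability, blocks must partition into parallel classes of size v/k = 3.
Total blocks must therefore be a multiple of 3: 9 = 3·3 + 0 ⇒ divisible ✓.
Consider block {5,6,8}. The only other block(s) in the collection disjoint from it are {0,3,4} — just 1 block(s). Any parallel class containing {5,6,8} would need 2 other blocks each disjoint from it, so no parallel class of size 3 can contain {5,6,8}.
Since every block must belong to some parallel class in a resolution, the collection cannot be partitioned into parallel classes.
Resolvable? NO.

NO


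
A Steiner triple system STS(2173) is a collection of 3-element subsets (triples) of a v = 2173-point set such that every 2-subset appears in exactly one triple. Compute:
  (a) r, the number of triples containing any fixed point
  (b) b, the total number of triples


An STS(v) is a 2-(v, 3, 1) BIBD: block size k = 3, λ = 1.
Replication: r(k − 1) = λ(v − 1) ⇒ r·2 = 2173 − 1 = 2172 ⇒ r = 1086.
Block count: bk = vr ⇒ b·3 = 2173·1086 = 2359878 ⇒ b = 786626.
(Check via b = v(v − 1)/6 = 2173·2172/6 = 4719756/6 = 786626.)

r = 1086, b = 786626.


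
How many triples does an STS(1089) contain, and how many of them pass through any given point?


An STS(v) is a 2-(v, 3, 1) BIBD: block size k = 3, λ = 1.
Replication: r(k − 1) = λ(v − 1) ⇒ r·2 = 1089 − 1 = 1088 ⇒ r = 544.
Block count: b = v(v − 1)/6 = 1089·1088/6 = 1184832/6 = 197472.
(Check via bk = vr: 197472·3 = 592416 = 1089·544 = 592416 ✓.)

r = 544, b = 197472.


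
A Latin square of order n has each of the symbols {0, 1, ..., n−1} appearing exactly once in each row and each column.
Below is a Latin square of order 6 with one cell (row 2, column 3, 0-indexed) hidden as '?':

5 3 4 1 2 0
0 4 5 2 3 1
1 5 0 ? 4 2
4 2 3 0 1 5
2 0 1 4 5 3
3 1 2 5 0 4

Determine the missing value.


Row 2 contains symbols [0, 1, 2, 4, 5] — missing [3].
Column 3 contains symbols [0, 1, 2, 4, 5] — missing [3].
The missing symbol must appear in both missing sets; intersection = [3].
Therefore the hidden value is 3.

Missing value = 3.


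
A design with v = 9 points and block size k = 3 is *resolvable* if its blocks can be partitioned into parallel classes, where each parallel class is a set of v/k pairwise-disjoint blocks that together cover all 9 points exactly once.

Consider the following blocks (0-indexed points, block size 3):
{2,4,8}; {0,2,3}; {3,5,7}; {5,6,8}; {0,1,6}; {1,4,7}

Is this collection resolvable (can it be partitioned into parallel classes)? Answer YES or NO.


v = 9, block size k = 3, number of blocks = 6.
For resolvability, blocks must partition into parallel classes of size v/k = 3.
Total blocks must therefore be a multiple of 3: 6 = 3·2 + 0 ⇒ divisible ✓.
Greedy packing gives 2 candidate class(es). Each should be a full parallel class (size 3, covers all 9 points).
  Class 1 (3 blocks): {2,4,8}; {3,5,7}; {0,1,6}. Points covered: [0, 1, 2, 3, 4, 5, 6, 7, 8].
  Class 2 (3 blocks): {0,2,3}; {5,6,8}; {1,4,7}. Points covered: [0, 1, 2, 3, 4, 5, 6, 7, 8].
All classes full (size 3)? YES. All classes cover every point? YES.
Resolvable? YES.

YES


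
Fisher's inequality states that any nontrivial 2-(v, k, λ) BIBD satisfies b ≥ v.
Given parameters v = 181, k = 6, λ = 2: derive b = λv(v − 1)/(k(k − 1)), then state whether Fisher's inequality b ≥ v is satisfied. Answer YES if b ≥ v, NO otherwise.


b = λv(v − 1)/(k(k − 1)) = 2·181·180/(6·5) = 65160/30 = 2172.
Compare with v = 181: b ≥ v, so Fisher's inequality holds.

YES


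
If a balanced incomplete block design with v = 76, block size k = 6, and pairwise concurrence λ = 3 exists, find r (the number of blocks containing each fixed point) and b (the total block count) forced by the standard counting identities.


Any 2-(v, k, λ) BIBD satisfies two necessary conditions:
  (i)  Each point sits in r blocks, and counting incidences through any fixed point gives r(k − 1) = λ(v − 1), so r = λ(v − 1)/(k − 1).
  (ii) Total incidences bk = vr, so b = vr/k.
Step 1: r = λ(v − 1)/(k − 1) = 3·(76 − 1)/(6 − 1) = 3·75/5 = 225/5 = 45.
Step 2: b = vr/k = 76·45/6 = 3420/6 = 570.
Check integrality: r = 45 ∈ Z ✓, b = 570 ∈ Z ✓.
(These identities are necessary conditions: they determine r and b for any design with these parameters, but do not by themselves prove that one exists.)

r = 45, b = 570.


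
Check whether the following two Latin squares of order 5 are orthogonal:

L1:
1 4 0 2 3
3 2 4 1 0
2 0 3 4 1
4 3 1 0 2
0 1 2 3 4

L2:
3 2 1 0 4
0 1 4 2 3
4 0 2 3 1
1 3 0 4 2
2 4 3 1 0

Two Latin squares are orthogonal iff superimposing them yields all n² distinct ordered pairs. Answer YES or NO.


Form the n² = 25 superimposed pairs (L1[i][j], L2[i][j]), row by row (rows and columns indexed from 0):
row 0: (1,3) (4,2) (0,1) (2,0) (3,4)
row 1: (3,0) (2,1) (4,4) (1,2) (0,3)
row 2: (2,4) (0,0) (3,2) (4,3) (1,1)
row 3: (4,1) (3,3) (1,0) (0,4) (2,2)
row 4: (0,2) (1,4) (2,3) (3,1) (4,0)
Orthogonality requires all 25 pairs distinct.
Check by first coordinate: for each symbol s of L1, list the L2 entries in the n cells where L1 = s; they must all differ.
  L1 = 0: L2 entries (in reading order) 1, 3, 0, 4, 2 — all 5 distinct ✓
  L1 = 1: L2 entries (in reading order) 3, 2, 1, 0, 4 — all 5 distinct ✓
  L1 = 2: L2 entries (in reading order) 0, 1, 4, 2, 3 — all 5 distinct ✓
  L1 = 3: L2 entries (in reading order) 4, 0, 2, 3, 1 — all 5 distinct ✓
  L1 = 4: L2 entries (in reading order) 2, 4, 3, 1, 0 — all 5 distinct ✓
Every symbol of L1 meets every symbol of L2 exactly once, so all 25 pairs are distinct (25 of 25).
Conclusion: YES.

YES


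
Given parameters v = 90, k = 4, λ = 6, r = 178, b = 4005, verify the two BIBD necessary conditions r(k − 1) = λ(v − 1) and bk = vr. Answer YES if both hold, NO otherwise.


Condition (i): r(k − 1) = 178·3 = 534; λ(v − 1) = 6·89 = 534. Match? YES.
Condition (ii): bk = 4005·4 = 16020; vr = 90·178 = 16020. Match? YES.
Both conditions hold? YES.

YES


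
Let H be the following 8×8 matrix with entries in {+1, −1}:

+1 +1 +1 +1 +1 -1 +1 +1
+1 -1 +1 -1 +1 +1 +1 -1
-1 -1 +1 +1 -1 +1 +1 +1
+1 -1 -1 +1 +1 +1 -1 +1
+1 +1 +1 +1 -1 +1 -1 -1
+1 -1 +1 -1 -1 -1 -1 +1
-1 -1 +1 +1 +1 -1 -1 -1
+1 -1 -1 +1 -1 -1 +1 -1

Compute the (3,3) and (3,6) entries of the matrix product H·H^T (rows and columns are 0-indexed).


Row 3 of H: [1, -1, -1, 1, 1, 1, -1, 1].
Row 6 of H: [-1, -1, 1, 1, 1, -1, -1, -1].
(H·H^T)[3][3] = Σ_j H[3][j]·H[3][j] = (1)² + (-1)² + (-1)² + (1)² + (1)² + (1)² + (-1)² + (1)² = 1 + 1 + 1 + 1 + 1 + 1 + 1 + 1 = 8.
(H·H^T)[3][6] = Σ_j H[3][j]·H[6][j] = (1)·(-1) + (-1)·(-1) + (-1)·(1) + (1)·(1) + (1)·(1) + (1)·(-1) + (-1)·(-1) + (1)·(-1) = -1 + 1 + -1 + 1 + 1 + -1 + 1 + -1 = 0.
So rows 3 and 6 are orthogonal; the diagonal entry equals n = 8.

(3,3) entry = 8; (3,6) entry = 0.


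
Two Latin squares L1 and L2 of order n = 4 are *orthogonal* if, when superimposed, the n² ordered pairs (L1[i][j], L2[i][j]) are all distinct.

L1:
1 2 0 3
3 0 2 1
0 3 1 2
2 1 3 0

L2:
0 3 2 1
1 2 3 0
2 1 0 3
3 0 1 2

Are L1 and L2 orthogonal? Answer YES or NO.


Form the n² = 16 superimposed pairs (L1[i][j], L2[i][j]), row by row (rows and columns indexed from 0):
row 0: (1,0) (2,3) (0,2) (3,1)
row 1: (3,1) (0,2) (2,3) (1,0)
row 2: (0,2) (3,1) (1,0) (2,3)
row 3: (2,3) (1,0) (3,1) (0,2)
Orthogonality requires all 16 pairs distinct.
But the pair (3,1) repeats: cell (0,3) has L1 = 3, L2 = 1, and cell (1,0) has L1 = 3, L2 = 1.
A repeated pair means some other pair never occurs (only 4 distinct pairs out of 16), so the squares are not orthogonal.
Conclusion: NO.

NO


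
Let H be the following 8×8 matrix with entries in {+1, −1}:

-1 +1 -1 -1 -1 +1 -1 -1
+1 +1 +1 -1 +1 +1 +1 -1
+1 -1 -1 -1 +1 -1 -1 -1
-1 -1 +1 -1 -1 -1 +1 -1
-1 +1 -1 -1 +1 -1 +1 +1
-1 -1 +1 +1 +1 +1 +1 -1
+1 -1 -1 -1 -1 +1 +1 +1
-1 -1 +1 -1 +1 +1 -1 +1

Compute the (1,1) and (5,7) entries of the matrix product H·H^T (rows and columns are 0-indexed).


Row 1 of H: [1, 1, 1, -1, 1, 1, 1, -1].
Row 5 of H: [-1, -1, 1, 1, 1, 1, 1, -1].
Row 7 of H: [-1, -1, 1, -1, 1, 1, -1, 1].
(H·H^T)[1][1] = Σ_j H[1][j]·H[1][j] = (1)² + (1)² + (1)² + (-1)² + (1)² + (1)² + (1)² + (-1)² = 1 + 1 + 1 + 1 + 1 + 1 + 1 + 1 = 8.
(H·H^T)[5][7] = Σ_j H[5][j]·H[7][j] = (-1)·(-1) + (-1)·(-1) + (1)·(1) + (1)·(-1) + (1)·(1) + (1)·(1) + (1)·(-1) + (-1)·(1) = 1 + 1 + 1 + -1 + 1 + 1 + -1 + -1 = 2.
Rows 5 and 7 are not orthogonal (dot product = 2 ≠ 0), so H is not a Hadamard matrix.

(1,1) entry = 8; (5,7) entry = 2.


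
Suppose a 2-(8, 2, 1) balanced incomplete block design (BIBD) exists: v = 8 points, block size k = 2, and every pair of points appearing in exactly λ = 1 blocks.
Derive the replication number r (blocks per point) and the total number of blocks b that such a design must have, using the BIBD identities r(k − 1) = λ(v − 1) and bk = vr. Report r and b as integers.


Any 2-(v, k, λ) BIBD satisfies two necessary conditions:
  (i)  Each point sits in r blocks, and counting incidences through any fixed point gives r(k − 1) = λ(v − 1), so r = λ(v − 1)/(k − 1).
  (ii) Total incidences bk = vr, so b = vr/k.
Step 1: r = λ(v − 1)/(k − 1) = 1·(8 − 1)/(2 − 1) = 1·7/1 = 7/1 = 7.
Step 2: b = vr/k = 8·7/2 = 56/2 = 28.
Check integrality: r = 7 ∈ Z ✓, b = 28 ∈ Z ✓.
(These identities are necessary conditions: they determine r and b for any design with these parameters, but do not by themselves prove that one exists.)

r = 7, b = 28.


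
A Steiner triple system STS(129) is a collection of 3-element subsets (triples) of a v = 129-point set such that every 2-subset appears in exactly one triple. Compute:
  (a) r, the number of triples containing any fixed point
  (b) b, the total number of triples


An STS(v) is a 2-(v, 3, 1) BIBD: block size k = 3, λ = 1.
Replication: r(k − 1) = λ(v − 1) ⇒ r·2 = 129 − 1 = 128 ⇒ r = 64.
Block count: b = v(v − 1)/6 = 129·128/6 = 16512/6 = 2752.
(Check via bk = vr: 2752·3 = 8256 = 129·64 = 8256 ✓.)

r = 64, b = 2752.


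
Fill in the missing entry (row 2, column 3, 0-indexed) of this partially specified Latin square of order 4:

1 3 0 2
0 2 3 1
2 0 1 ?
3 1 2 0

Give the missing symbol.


Row 2 contains symbols [0, 1, 2] — missing [3].
Column 3 contains symbols [0, 1, 2] — missing [3].
The missing symbol must appear in both missing sets; intersection = [3].
Therefore the hidden value is 3.

Missing value = 3.


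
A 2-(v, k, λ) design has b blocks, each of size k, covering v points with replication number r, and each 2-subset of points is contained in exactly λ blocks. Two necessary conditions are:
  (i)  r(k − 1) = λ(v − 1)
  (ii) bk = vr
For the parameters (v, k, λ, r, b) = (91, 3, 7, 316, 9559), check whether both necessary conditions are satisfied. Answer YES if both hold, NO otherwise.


Condition (i): r(k − 1) = 316·2 = 632; λ(v − 1) = 7·90 = 630. Match? NO.
Condition (ii): bk = 9559·3 = 28677; vr = 91·316 = 28756. Match? NO.
Both conditions hold? NO.

NO


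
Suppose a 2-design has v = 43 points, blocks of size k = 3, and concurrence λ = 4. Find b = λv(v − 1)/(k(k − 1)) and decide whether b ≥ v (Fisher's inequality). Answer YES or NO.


r = λ(v − 1)/(k − 1) = 4·42/2 = 84.
b = vr/k = 43·84/3 = 1204.
Fisher's inequality: b ≥ v ⇔ 1204 ≥ 43? YES.

YES


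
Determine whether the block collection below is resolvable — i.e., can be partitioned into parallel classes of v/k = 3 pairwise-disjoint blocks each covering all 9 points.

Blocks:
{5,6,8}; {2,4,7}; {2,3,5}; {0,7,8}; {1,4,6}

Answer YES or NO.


v = 9, block size k = 3, number of blocks = 5.
For resolvability, blocks must partition into parallel classes of size v/k = 3.
Total blocks must therefore be a multiple of 3: 5 = 3·1 + 2 ⇒ not divisible ✗.
Resolvable? NO.

NO


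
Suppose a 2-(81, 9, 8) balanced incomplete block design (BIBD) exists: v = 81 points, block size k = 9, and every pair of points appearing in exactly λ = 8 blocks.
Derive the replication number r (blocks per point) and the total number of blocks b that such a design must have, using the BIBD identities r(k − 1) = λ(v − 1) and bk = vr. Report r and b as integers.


Any 2-(v, k, λ) BIBD satisfies two necessary conditions:
  (i)  Each point sits in r blocks, and counting incidences through any fixed point gives r(k − 1) = λ(v − 1), so r = λ(v − 1)/(k − 1).
  (ii) Total incidences bk = vr, so b = vr/k.
Step 1: r = λ(v − 1)/(k − 1) = 8·(81 − 1)/(9 − 1) = 8·80/8 = 640/8 = 80.
Step 2: b = vr/k = 81·80/9 = 6480/9 = 720.
Check integrality: r = 80 ∈ Z ✓, b = 720 ∈ Z ✓.
(These identities are necessary conditions: they determine r and b for any design with these parameters, but do not by themselves prove that one exists.)

r = 80, b = 720.


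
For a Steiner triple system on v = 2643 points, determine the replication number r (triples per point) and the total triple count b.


An STS(v) is a 2-(v, 3, 1) BIBD: block size k = 3, λ = 1.
Replication: r(k − 1) = λ(v − 1) ⇒ r·2 = 2643 − 1 = 2642 ⇒ r = 1321.
Block count: b = v(v − 1)/6 = 2643·2642/6 = 6982806/6 = 1163801.
(Check via bk = vr: 1163801·3 = 3491403 = 2643·1321 = 3491403 ✓.)

r = 1321, b = 1163801.


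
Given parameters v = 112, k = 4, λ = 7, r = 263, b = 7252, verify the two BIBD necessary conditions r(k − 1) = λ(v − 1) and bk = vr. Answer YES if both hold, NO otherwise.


Condition (i): r(k − 1) = 263·3 = 789; λ(v − 1) = 7·111 = 777. Match? NO.
Condition (ii): bk = 7252·4 = 29008; vr = 112·263 = 29456. Match? NO.
Both conditions hold? NO.

NO


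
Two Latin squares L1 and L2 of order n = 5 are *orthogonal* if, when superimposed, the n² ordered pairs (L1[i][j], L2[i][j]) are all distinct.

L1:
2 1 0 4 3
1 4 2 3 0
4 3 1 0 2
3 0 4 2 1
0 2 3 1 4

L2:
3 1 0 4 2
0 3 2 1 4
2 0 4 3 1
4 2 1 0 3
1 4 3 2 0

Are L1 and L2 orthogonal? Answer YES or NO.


Form the n² = 25 superimposed pairs (L1[i][j], L2[i][j]), row by row (rows and columns indexed from 0):
row 0: (2,3) (1,1) (0,0) (4,4) (3,2)
row 1: (1,0) (4,3) (2,2) (3,1) (0,4)
row 2: (4,2) (3,0) (1,4) (0,3) (2,1)
row 3: (3,4) (0,2) (4,1) (2,0) (1,3)
row 4: (0,1) (2,4) (3,3) (1,2) (4,0)
Orthogonality requires all 25 pairs distinct.
Check by first coordinate: for each symbol s of L1, list the L2 entries in the n cells where L1 = s; they must all differ.
  L1 = 0: L2 entries (in reading order) 0, 4, 3, 2, 1 — all 5 distinct ✓
  L1 = 1: L2 entries (in reading order) 1, 0, 4, 3, 2 — all 5 distinct ✓
  L1 = 2: L2 entries (in reading order) 3, 2, 1, 0, 4 — all 5 distinct ✓
  L1 = 3: L2 entries (in reading order) 2, 1, 0, 4, 3 — all 5 distinct ✓
  L1 = 4: L2 entries (in reading order) 4, 3, 2, 1, 0 — all 5 distinct ✓
Every symbol of L1 meets every symbol of L2 exactly once, so all 25 pairs are distinct (25 of 25).
Conclusion: YES.

YES


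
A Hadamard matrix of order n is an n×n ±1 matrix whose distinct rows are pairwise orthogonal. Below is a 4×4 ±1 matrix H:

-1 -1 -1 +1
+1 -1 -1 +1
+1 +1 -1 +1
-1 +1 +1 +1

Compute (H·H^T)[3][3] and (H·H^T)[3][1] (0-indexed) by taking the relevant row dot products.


Row 1 of H: [1, -1, -1, 1].
Row 3 of H: [-1, 1, 1, 1].
(H·H^T)[3][3] = Σ_j H[3][j]·H[3][j] = (-1)² + (1)² + (1)² + (1)² = 1 + 1 + 1 + 1 = 4.
(H·H^T)[3][1] = Σ_j H[3][j]·H[1][j] = (-1)·(1) + (1)·(-1) + (1)·(-1) + (1)·(1) = -1 + -1 + -1 + 1 = -2.
Rows 3 and 1 are not orthogonal (dot product = -2 ≠ 0), so H is not a Hadamard matrix.

(3,3) entry = 4; (3,1) entry = -2.


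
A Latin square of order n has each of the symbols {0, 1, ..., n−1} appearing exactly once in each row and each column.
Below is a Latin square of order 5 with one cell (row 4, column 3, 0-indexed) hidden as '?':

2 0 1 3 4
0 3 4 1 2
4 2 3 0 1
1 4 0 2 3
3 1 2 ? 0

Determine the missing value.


Row 4 contains symbols [0, 1, 2, 3] — missing [4].
Column 3 contains symbols [0, 1, 2, 3] — missing [4].
The missing symbol must appear in both missing sets; intersection = [4].
Therefore the hidden value is 4.

Missing value = 4.


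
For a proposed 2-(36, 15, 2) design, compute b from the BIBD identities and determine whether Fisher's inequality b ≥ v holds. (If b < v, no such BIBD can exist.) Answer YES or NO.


b = λv(v − 1)/(k(k − 1)) = 2·36·35/(15·14) = 2520/210 = 12.
Compare with v = 36: b < v, so Fisher's inequality fails.

NO


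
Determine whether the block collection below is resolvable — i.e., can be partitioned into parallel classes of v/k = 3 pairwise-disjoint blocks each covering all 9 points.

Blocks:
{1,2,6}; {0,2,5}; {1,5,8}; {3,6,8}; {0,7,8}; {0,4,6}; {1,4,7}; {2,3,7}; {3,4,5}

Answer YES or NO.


v = 9, block size k = 3, number of blocks = 9.
For resolvability, blocks must partition into parallel classes of size v/k = 3.
Total blocks must therefore be a multiple of 3: 9 = 3·3 + 0 ⇒ divisible ✓.
Greedy packing gives 3 candidate class(es). Each should be a full parallel class (size 3, covers all 9 points).
  Class 1 (3 blocks): {1,2,6}; {0,7,8}; {3,4,5}. Points covered: [0, 1, 2, 3, 4, 5, 6, 7, 8].
  Class 2 (3 blocks): {0,2,5}; {3,6,8}; {1,4,7}. Points covered: [0, 1, 2, 3, 4, 5, 6, 7, 8].
  Class 3 (3 blocks): {1,5,8}; {0,4,6}; {2,3,7}. Points covered: [0, 1, 2, 3, 4, 5, 6, 7, 8].
All classes full (size 3)? YES. All classes cover every point? YES.
Resolvable? YES.

YES


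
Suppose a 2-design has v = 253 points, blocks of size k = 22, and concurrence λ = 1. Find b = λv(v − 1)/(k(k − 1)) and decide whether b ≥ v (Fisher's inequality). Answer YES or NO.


r = λ(v − 1)/(k − 1) = 1·252/21 = 12.
b = vr/k = 253·12/22 = 138.
Fisher's inequality: b ≥ v ⇔ 138 ≥ 253? NO.

NO


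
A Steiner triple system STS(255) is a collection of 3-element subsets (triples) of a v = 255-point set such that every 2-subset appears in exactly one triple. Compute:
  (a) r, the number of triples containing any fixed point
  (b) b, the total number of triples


An STS(v) is a 2-(v, 3, 1) BIBD: block size k = 3, λ = 1.
Replication: r(k − 1) = λ(v − 1) ⇒ r·2 = 255 − 1 = 254 ⇒ r = 127.
Block count: bk = vr ⇒ b·3 = 255·127 = 32385 ⇒ b = 10795.
(Check via b = v(v − 1)/6 = 255·254/6 = 64770/6 = 10795.)

r = 127, b = 10795.


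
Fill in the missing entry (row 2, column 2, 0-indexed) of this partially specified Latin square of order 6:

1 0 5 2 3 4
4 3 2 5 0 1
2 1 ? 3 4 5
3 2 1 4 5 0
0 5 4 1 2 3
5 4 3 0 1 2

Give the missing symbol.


Row 2 contains symbols [1, 2, 3, 4, 5] — missing [0].
Column 2 contains symbols [1, 2, 3, 4, 5] — missing [0].
The missing symbol must appear in both missing sets; intersection = [0].
Therefore the hidden value is 0.

Missing value = 0.


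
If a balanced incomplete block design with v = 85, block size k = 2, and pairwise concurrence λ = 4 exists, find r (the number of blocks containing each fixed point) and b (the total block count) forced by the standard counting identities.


Any 2-(v, k, λ) BIBD satisfies two necessary conditions:
  (i)  Each point sits in r blocks, and counting incidences through any fixed point gives r(k − 1) = λ(v − 1), so r = λ(v − 1)/(k − 1).
  (ii) Total incidences bk = vr, so b = vr/k.
Step 1: r = λ(v − 1)/(k − 1) = 4·(85 − 1)/(2 − 1) = 4·84/1 = 336/1 = 336.
Step 2: b = vr/k = 85·336/2 = 28560/2 = 14280.
Check integrality: r = 336 ∈ Z ✓, b = 14280 ∈ Z ✓.
(These identities are necessary conditions: they determine r and b for any design with these parameters, but do not by themselves prove that one exists.)

r = 336, b = 14280.


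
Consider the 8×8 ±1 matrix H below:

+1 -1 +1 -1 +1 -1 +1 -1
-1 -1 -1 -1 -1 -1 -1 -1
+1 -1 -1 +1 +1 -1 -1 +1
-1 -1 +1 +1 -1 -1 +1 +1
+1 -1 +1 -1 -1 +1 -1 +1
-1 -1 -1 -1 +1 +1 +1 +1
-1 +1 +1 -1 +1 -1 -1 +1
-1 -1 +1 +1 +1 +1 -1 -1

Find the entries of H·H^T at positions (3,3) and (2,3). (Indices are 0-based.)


Row 2 of H: [1, -1, -1, 1, 1, -1, -1, 1].
Row 3 of H: [-1, -1, 1, 1, -1, -1, 1, 1].
(H·H^T)[3][3] = Σ_j H[3][j]·H[3][j] = (-1)² + (-1)² + (1)² + (1)² + (-1)² + (-1)² + (1)² + (1)² = 1 + 1 + 1 + 1 + 1 + 1 + 1 + 1 = 8.
(H·H^T)[2][3] = Σ_j H[2][j]·H[3][j] = (1)·(-1) + (-1)·(-1) + (-1)·(1) + (1)·(1) + (1)·(-1) + (-1)·(-1) + (-1)·(1) + (1)·(1) = -1 + 1 + -1 + 1 + -1 + 1 + -1 + 1 = 0.
So rows 2 and 3 are orthogonal; the diagonal entry equals n = 8.

(3,3) entry = 8; (2,3) entry = 0.


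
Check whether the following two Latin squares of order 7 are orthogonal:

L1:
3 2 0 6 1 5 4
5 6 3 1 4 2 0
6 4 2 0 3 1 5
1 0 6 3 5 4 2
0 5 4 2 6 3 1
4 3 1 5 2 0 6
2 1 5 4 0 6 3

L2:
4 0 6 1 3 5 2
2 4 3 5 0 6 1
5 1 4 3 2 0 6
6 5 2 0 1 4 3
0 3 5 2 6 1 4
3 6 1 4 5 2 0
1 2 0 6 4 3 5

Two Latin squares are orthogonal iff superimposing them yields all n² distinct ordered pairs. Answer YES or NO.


Form the n² = 49 superimposed pairs (L1[i][j], L2[i][j]), row by row (rows and columns indexed from 0):
row 0: (3,4) (2,0) (0,6) (6,1) (1,3) (5,5) (4,2)
row 1: (5,2) (6,4) (3,3) (1,5) (4,0) (2,6) (0,1)
row 2: (6,5) (4,1) (2,4) (0,3) (3,2) (1,0) (5,6)
row 3: (1,6) (0,5) (6,2) (3,0) (5,1) (4,4) (2,3)
row 4: (0,0) (5,3) (4,5) (2,2) (6,6) (3,1) (1,4)
row 5: (4,3) (3,6) (1,1) (5,4) (2,5) (0,2) (6,0)
row 6: (2,1) (1,2) (5,0) (4,6) (0,4) (6,3) (3,5)
Orthogonality requires all 49 pairs distinct.
Check by first coordinate: for each symbol s of L1, list the L2 entries in the n cells where L1 = s; they must all differ.
  L1 = 0: L2 entries (in reading order) 6, 1, 3, 5, 0, 2, 4 — all 7 distinct ✓
  L1 = 1: L2 entries (in reading order) 3, 5, 0, 6, 4, 1, 2 — all 7 distinct ✓
  L1 = 2: L2 entries (in reading order) 0, 6, 4, 3, 2, 5, 1 — all 7 distinct ✓
  L1 = 3: L2 entries (in reading order) 4, 3, 2, 0, 1, 6, 5 — all 7 distinct ✓
  L1 = 4: L2 entries (in reading order) 2, 0, 1, 4, 5, 3, 6 — all 7 distinct ✓
  L1 = 5: L2 entries (in reading order) 5, 2, 6, 1, 3, 4, 0 — all 7 distinct ✓
  L1 = 6: L2 entries (in reading order) 1, 4, 5, 2, 6, 0, 3 — all 7 distinct ✓
Every symbol of L1 meets every symbol of L2 exactly once, so all 49 pairs are distinct (49 of 49).
Conclusion: YES.

YES


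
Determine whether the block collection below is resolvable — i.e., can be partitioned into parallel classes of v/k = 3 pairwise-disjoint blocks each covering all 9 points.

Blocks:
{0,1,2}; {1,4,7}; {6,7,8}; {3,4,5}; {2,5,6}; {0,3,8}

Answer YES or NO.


v = 9, block size k = 3, number of blocks = 6.
For resolvability, blocks must partition into parallel classes of size v/k = 3.
Total blocks must therefore be a multiple of 3: 6 = 3·2 + 0 ⇒ divisible ✓.
Greedy packing gives 2 candidate class(es). Each should be a full parallel class (size 3, covers all 9 points).
  Class 1 (3 blocks): {0,1,2}; {6,7,8}; {3,4,5}. Points covered: [0, 1, 2, 3, 4, 5, 6, 7, 8].
  Class 2 (3 blocks): {1,4,7}; {2,5,6}; {0,3,8}. Points covered: [0, 1, 2, 3, 4, 5, 6, 7, 8].
All classes full (size 3)? YES. All classes cover every point? YES.
Resolvable? YES.

YES


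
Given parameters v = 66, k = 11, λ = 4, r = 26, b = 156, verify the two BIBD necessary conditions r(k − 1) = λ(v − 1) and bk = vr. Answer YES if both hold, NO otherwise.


Condition (i): r(k − 1) = 26·10 = 260; λ(v − 1) = 4·65 = 260. Match? YES.
Condition (ii): bk = 156·11 = 1716; vr = 66·26 = 1716. Match? YES.
Both conditions hold? YES.

YES


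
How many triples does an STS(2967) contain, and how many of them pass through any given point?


An STS(v) is a 2-(v, 3, 1) BIBD: block size k = 3, λ = 1.
Replication: r(k − 1) = λ(v − 1) ⇒ r·2 = 2967 − 1 = 2966 ⇒ r = 1483.
Block count: bk = vr ⇒ b·3 = 2967·1483 = 4400061 ⇒ b = 1466687.
(Check via b = v(v − 1)/6 = 2967·2966/6 = 8800122/6 = 1466687.)

r = 1483, b = 1466687.


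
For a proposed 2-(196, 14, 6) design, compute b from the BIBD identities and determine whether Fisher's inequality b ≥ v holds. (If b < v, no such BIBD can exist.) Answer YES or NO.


b = λv(v − 1)/(k(k − 1)) = 6·196·195/(14·13) = 229320/182 = 1260.
Compare with v = 196: b ≥ v, so Fisher's inequality holds.

YES


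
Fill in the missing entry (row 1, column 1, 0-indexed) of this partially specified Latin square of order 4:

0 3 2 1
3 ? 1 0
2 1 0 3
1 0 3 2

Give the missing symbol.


Row 1 contains symbols [0, 1, 3] — missing [2].
Column 1 contains symbols [0, 1, 3] — missing [2].
The missing symbol must appear in both missing sets; intersection = [2].
Therefore the hidden value is 2.

Missing value = 2.


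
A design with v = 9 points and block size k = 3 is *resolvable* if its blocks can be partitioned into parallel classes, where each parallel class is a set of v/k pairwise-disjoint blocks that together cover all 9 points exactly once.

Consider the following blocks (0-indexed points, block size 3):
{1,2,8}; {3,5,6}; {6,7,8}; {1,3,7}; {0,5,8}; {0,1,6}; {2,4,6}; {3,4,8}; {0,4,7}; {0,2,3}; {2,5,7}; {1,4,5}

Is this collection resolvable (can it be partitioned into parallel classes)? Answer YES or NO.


v = 9, block size k = 3, number of blocks = 12.
For resolvability, blocks must partition into parallel classes of size v/k = 3.
Total blocks must therefore be a multiple of 3: 12 = 3·4 + 0 ⇒ divisible ✓.
Greedy packing gives 4 candidate class(es). Each should be a full parallel class (size 3, covers all 9 points).
  Class 1 (3 blocks): {1,2,8}; {3,5,6}; {0,4,7}. Points covered: [0, 1, 2, 3, 4, 5, 6, 7, 8].
  Class 2 (3 blocks): {6,7,8}; {0,2,3}; {1,4,5}. Points covered: [0, 1, 2, 3, 4, 5, 6, 7, 8].
  Class 3 (3 blocks): {1,3,7}; {0,5,8}; {2,4,6}. Points covered: [0, 1, 2, 3, 4, 5, 6, 7, 8].
  Class 4 (3 blocks): {0,1,6}; {3,4,8}; {2,5,7}. Points covered: [0, 1, 2, 3, 4, 5, 6, 7, 8].
All classes full (size 3)? YES. All classes cover every point? YES.
Resolvable? YES.

YES


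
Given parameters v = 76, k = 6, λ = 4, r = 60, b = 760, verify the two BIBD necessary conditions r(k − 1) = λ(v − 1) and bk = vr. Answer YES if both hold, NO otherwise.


Condition (i): r(k − 1) = 60·5 = 300; λ(v − 1) = 4·75 = 300. Match? YES.
Condition (ii): bk = 760·6 = 4560; vr = 76·60 = 4560. Match? YES.
Both conditions hold? YES.

YES


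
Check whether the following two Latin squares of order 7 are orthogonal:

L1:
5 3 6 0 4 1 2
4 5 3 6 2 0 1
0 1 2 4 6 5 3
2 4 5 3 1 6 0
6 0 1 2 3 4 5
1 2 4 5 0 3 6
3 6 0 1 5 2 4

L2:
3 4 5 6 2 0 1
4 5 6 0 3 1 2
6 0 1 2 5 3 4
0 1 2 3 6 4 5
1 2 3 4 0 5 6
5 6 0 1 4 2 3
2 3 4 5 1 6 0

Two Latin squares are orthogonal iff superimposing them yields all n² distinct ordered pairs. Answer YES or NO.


Form the n² = 49 superimposed pairs (L1[i][j], L2[i][j]), row by row (rows and columns indexed from 0):
row 0: (5,3) (3,4) (6,5) (0,6) (4,2) (1,0) (2,1)
row 1: (4,4) (5,5) (3,6) (6,0) (2,3) (0,1) (1,2)
row 2: (0,6) (1,0) (2,1) (4,2) (6,5) (5,3) (3,4)
row 3: (2,0) (4,1) (5,2) (3,3) (1,6) (6,4) (0,5)
row 4: (6,1) (0,2) (1,3) (2,4) (3,0) (4,5) (5,6)
row 5: (1,5) (2,6) (4,0) (5,1) (0,4) (3,2) (6,3)
row 6: (3,2) (6,3) (0,4) (1,5) (5,1) (2,6) (4,0)
Orthogonality requires all 49 pairs distinct.
But the pair (0,6) repeats: cell (0,3) has L1 = 0, L2 = 6, and cell (2,0) has L1 = 0, L2 = 6.
A repeated pair means some other pair never occurs (only 35 distinct pairs out of 49), so the squares are not orthogonal.
Conclusion: NO.

NO


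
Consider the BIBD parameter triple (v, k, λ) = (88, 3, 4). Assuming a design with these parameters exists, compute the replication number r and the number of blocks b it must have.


Any 2-(v, k, λ) BIBD satisfies two necessary conditions:
  (i)  Each point sits in r blocks, and counting incidences through any fixed point gives r(k − 1) = λ(v − 1), so r = λ(v − 1)/(k − 1).
  (ii) Total incidences bk = vr, so b = vr/k.
Step 1: r = λ(v − 1)/(k − 1) = 4·(88 − 1)/(3 − 1) = 4·87/2 = 348/2 = 174.
Step 2: b = vr/k = 88·174/3 = 15312/3 = 5104.
Check integrality: r = 174 ∈ Z ✓, b = 5104 ∈ Z ✓.
(These identities are necessary conditions: they determine r and b for any design with these parameters, but do not by themselves prove that one exists.)

r = 174, b = 5104.
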